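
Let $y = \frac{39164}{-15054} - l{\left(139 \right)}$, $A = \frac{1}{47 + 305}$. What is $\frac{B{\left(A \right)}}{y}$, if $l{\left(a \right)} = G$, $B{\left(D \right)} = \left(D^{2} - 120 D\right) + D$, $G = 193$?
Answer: $\frac{315283449}{182422991872} \approx 0.0017283$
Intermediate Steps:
$A = \frac{1}{352} \approx 0.0028409$
$B{\left(D \right)} = D^{2} - 119 D$
$l{\left(a \right)} = 193$
$y = - \frac{1472293}{7527}$ ($y = \frac{39164}{-15054} - 193 = 39164 \left(- \frac{1}{15054}\right) - 193 = - \frac{19582}{7527} - 193 = - \frac{1472293}{7527} \approx -195.6$)
$\frac{B{\left(A \right)}}{y} = \frac{\frac{1}{352} \left(-119 + \frac{1}{352}\right)}{- \frac{1472293}{7527}} = \frac{1}{352} \left(- \frac{41887}{352}\right) \left(- \frac{7527}{1472293}\right) = \left(- \frac{41887}{123904}\right) \left(- \frac{7527}{1472293}\right) = \frac{315283449}{182422991872}$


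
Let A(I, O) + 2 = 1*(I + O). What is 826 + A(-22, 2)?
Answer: 804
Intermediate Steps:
A(I, O) = -2 + I + O (A(I, O) = -2 + 1*(I + O) = -2 + (I + O) = -2 + I + O)
826 + A(-22, 2) = 826 + (-2 - 22 + 2) = 826 - 22 = 804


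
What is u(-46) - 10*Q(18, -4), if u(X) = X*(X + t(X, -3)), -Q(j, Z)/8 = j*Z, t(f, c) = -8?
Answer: -3276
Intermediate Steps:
Q(j, Z) = -8*Z*j (Q(j, Z) = -8*j*Z = -8*Z*j)
u(X) = X*(-8 + X) (u(X) = X*(X - 8) = X*(-8 + X))
u(-46) - 10*Q(18, -4) = -46*(-8 - 46) - 10*(-8*(-4)*18) = -46*(-54) - 10*576 = 2484 - 1*5760 = 2484 - 5760 = -3276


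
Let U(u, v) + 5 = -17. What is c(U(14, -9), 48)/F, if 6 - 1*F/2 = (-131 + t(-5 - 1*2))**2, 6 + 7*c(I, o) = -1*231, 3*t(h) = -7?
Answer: 2133/2239244 ≈ 0.00095255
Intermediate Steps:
t(h) = -7/3 (t(h) = (1/3)*(-7) = -7/3)
U(u, v) = -22 (U(u, v) = -5 - 17 = -22)
c(I, o) = -237/7 (c(I, o) = -6/7 + (-1*231)/7 = -6/7 + (1/7)*(-231) = -6/7 - 33 = -237/7)
F = -319892/9 (F = 12 - 2*(-131 - 7/3)**2 = 12 - 2*(-400/3)**2 = 12 - 2*160000/9 = 12 - 320000/9 = -319892/9 ≈ -35544.)
c(U(14, -9), 48)/F = -237/(7*(-319892/9)) = -237/7*(-9/319892) = 2133/2239244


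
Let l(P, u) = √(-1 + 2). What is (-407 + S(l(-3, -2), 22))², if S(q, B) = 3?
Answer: 163216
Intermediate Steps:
l(P, u) = 1 (l(P, u) = √1 = 1)
(-407 + S(l(-3, -2), 22))² = (-407 + 3)² = (-404)² = 163216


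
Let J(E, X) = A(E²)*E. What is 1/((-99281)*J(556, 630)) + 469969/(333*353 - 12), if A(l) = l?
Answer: 1145675668225737641/286528007201007936 ≈ 3.9985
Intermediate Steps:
J(E, X) = E³ (J(E, X) = E²*E = E³)
1/((-99281)*J(556, 630)) + 469969/(333*353 - 12) = 1/((-99281)*(556³)) + 469969/(333*353 - 12) = -1/99281/171879616 + 469969/(117549 - 12) = -1/99281*1/171879616 + 469969/117537 = -1/17064380156096 + 469969*(1/117537) = -1/17064380156096 + 469969/117537 = 1145675668225737641/286528007201007936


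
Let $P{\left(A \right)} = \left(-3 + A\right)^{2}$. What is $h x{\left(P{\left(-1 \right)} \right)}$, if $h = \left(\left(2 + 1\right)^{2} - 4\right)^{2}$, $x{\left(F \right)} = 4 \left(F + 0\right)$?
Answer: $1600$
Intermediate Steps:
$x{\left(F \right)} = 4 F$
$h = 25$ ($h = \left(3^{2} - 4\right)^{2} = \left(9 - 4\right)^{2} = 5^{2} = 25$)
$h x{\left(P{\left(-1 \right)} \right)} = 25 \cdot 4 \left(-3 - 1\right)^{2} = 25 \cdot 4 \left(-4\right)^{2} = 25 \cdot 4 \cdot 16 = 25 \cdot 64 = 1600$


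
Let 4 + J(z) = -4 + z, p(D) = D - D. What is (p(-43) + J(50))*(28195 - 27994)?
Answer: 8442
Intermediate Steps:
p(D) = 0
J(z) = -8 + z (J(z) = -4 + (-4 + z) = -8 + z)
(p(-43) + J(50))*(28195 - 27994) = (0 + (-8 + 50))*(28195 - 27994) = (0 + 42)*201 = 42*201 = 8442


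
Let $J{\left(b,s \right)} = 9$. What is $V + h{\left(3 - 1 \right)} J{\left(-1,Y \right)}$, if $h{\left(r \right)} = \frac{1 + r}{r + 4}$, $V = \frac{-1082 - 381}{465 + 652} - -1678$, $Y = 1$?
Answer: $\frac{3755779}{2234} \approx 1681.2$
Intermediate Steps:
$V = \frac{1872863}{1117}$ ($V = - \frac{1463}{1117} + 1678 = \frac{1872863}{1117} \approx 1676.7$)
$h{\left(r \right)} = \frac{1 + r}{4 + r}$
$V + h{\left(3 - 1 \right)} J{\left(-1,Y \right)} = \frac{1872863}{1117} + \frac{1 + \left(3 - 1\right)}{4 + \left(3 - 1\right)} 9 = \frac{1872863}{1117} + \frac{1 + 2}{4 + 2} \cdot 9 = \frac{1872863}{1117} + \frac{1}{6} \cdot 3 \cdot 9 = \frac{1872863}{1117} + \frac{1}{2} \cdot 9 = \frac{1872863}{1117} + \frac{9}{2} = \frac{3755779}{2234}$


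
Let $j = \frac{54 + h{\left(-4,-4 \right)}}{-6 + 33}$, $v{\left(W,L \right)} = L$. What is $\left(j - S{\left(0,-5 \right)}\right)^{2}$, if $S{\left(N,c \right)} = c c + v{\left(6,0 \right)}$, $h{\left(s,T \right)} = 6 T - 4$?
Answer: $\frac{421201}{729} \approx 577.78$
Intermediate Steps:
$h{\left(s,T \right)} = -4 + 6 T$
$S{\left(N,c \right)} = c^{2}$ ($S{\left(N,c \right)} = c c + 0 = c^{2} + 0 = c^{2}$)
$j = \frac{26}{27}$ ($j = \frac{54 + \left(-4 + 6 \left(-4\right)\right)}{-6 + 33} = \frac{54 - 28}{27} = \left(54 - 28\right) \frac{1}{27} = 26 \cdot \frac{1}{27} = \frac{26}{27} \approx 0.96296$)
$\left(j - S{\left(0,-5 \right)}\right)^{2} = \left(\frac{26}{27} - \left(-5\right)^{2}\right)^{2} = \left(\frac{26}{27} - 25\right)^{2} = \left(- \frac{649}{27}\right)^{2} = \frac{421201}{729}$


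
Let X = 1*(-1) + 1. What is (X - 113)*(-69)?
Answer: 7797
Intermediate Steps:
X = 0 (X = -1 + 1 = 0)
(X - 113)*(-69) = (0 - 113)*(-69) = -113*(-69) = 7797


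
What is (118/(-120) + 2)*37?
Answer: 2257/60 ≈ 37.617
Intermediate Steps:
(118/(-120) + 2)*37 = (118*(-1/120) + 2)*37 = (-59/60 + 2)*37 = (61/60)*37 = 2257/60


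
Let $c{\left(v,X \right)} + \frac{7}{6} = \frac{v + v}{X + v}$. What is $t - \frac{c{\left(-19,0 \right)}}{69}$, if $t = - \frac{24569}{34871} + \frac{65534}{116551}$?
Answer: $- \frac{259739687275}{1682599467294} \approx -0.15437$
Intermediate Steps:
$c{\left(v,X \right)} = - \frac{7}{6} + \frac{2 v}{X + v}$ ($c{\left(v,X \right)} = - \frac{7}{6} + \frac{v + v}{X + v} = - \frac{7}{6} + \frac{2 v}{X + v}$)
$t = - \frac{578305405}{4064249921}$ ($t = \left(-24569\right) \frac{1}{34871} + 65534 \cdot \frac{1}{116551} = - \frac{24569}{34871} + \frac{65534}{116551} = - \frac{578305405}{4064249921} \approx -0.14229$)
$t - \frac{c{\left(-19,0 \right)}}{69} = - \frac{578305405}{4064249921} - \frac{\frac{1}{6} \frac{1}{0 - 19} \left(\left(-7\right) 0 + 5 \left(-19\right)\right)}{69} = - \frac{578305405}{4064249921} - \frac{\frac{1}{6} \frac{1}{-19} \left(0 - 95\right)}{69} = - \frac{578305405}{4064249921} - \frac{\frac{1}{6} \left(- \frac{1}{19}\right) \left(-95\right)}{69} = - \frac{578305405}{4064249921} - \frac{1}{69} \cdot \frac{5}{6} = - \frac{578305405}{4064249921} - \frac{5}{414} = - \frac{259739687275}{1682599467294}$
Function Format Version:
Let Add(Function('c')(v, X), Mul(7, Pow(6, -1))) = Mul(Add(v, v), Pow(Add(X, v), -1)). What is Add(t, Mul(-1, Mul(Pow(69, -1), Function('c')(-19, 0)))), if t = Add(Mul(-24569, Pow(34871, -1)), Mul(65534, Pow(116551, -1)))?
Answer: Rational(-259739687275, 1682599467294) ≈ -0.15437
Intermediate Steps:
Function('c')(v, X) = Add(Rational(-7, 6), Mul(2, v, Pow(Add(X, v), -1))) (Function('c')(v, X) = Add(Rational(-7, 6), Mul(Add(v, v), Pow(Add(X, v), -1))) = Add(Rational(-7, 6), Mul(Mul(2, v), Pow(Add(X, v), -1))) = Add(Rational(-7, 6), Mul(2, v, Pow(Add(X, v), -1))))
t = Rational(-578305405, 4064249921) (t = Add(Mul(-24569, Rational(1, 34871)), Mul(65534, Rational(1, 116551))) = Add(Rational(-24569, 34871), Rational(65534, 116551)) = Rational(-578305405, 4064249921) ≈ -0.14229)
Add(t, Mul(-1, Mul(Pow(69, -1), Function('c')(-19, 0)))) = Add(Rational(-578305405, 4064249921), Mul(-1, Mul(Pow(69, -1), Mul(Rational(1, 6), Pow(Add(0, -19), -1), Add(Mul(-7, 0), Mul(5, -19)))))) = Add(Rational(-578305405, 4064249921), Mul(-1, Mul(Rational(1, 69), Mul(Rational(1, 6), Pow(-19, -1), Add(0, -95))))) = Add(Rational(-578305405, 4064249921), Mul(-1, Mul(Rational(1, 69), Mul(Rational(1, 6), Rational(-1, 19), -95)))) = Add(Rational(-578305405, 4064249921), Mul(-1, Mul(Rational(1, 69), Rational(5, 6)))) = Add(Rational(-578305405, 4064249921), Mul(-1, Rational(5, 414))) = Add(Rational(-578305405, 4064249921), Rational(-5, 414)) = Rational(-259739687275, 1682599467294)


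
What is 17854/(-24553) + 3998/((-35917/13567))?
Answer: -1332417245016/881870101 ≈ -1510.9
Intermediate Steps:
17854/(-24553) + 3998/((-35917/13567)) = 17854*(-1/24553) + 3998/((-35917*1/13567)) = -17854/24553 + 3998/(-35917/13567) = -17854/24553 + 3998*(-13567/35917) = -17854/24553 - 54240866/35917 = -1332417245016/881870101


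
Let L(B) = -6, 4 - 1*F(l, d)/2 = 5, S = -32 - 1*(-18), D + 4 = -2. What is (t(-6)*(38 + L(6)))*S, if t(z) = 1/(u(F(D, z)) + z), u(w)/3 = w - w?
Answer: 224/3 ≈ 74.667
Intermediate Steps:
D = -6 (D = -4 - 2 = -6)
S = -14 (S = -32 + 18 = -14)
F(l, d) = -2 (F(l, d) = 8 - 2*5 = 8 - 10 = -2)
u(w) = 0 (u(w) = 3*(w - w) = 3*0 = 0)
t(z) = 1/z (t(z) = 1/(0 + z) = 1/z)
(t(-6)*(38 + L(6)))*S = ((38 - 6)/(-6))*(-14) = -⅙*32*(-14) = -16/3*(-14) = 224/3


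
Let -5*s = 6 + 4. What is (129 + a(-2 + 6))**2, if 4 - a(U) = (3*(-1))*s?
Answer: 16129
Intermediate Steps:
s = -2 (s = -(6 + 4)/5 = -1/5*10 = -2)
a(U) = -2 (a(U) = 4 - 3*(-1)*(-2) = 4 - (-3)*(-2) = 4 - 1*6 = 4 - 6 = -2)
(129 + a(-2 + 6))**2 = (129 - 2)**2 = 127**2 = 16129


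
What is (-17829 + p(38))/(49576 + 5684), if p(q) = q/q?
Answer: -4457/13815 ≈ -0.32262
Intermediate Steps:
p(q) = 1
(-17829 + p(38))/(49576 + 5684) = (-17829 + 1)/(49576 + 5684) = -17828/55260 = -17828*1/55260 = -4457/13815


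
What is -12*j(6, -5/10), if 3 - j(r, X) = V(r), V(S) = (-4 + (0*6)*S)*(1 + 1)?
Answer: -132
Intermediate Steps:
V(S) = -8 (V(S) = (-4 + 0*S)*2 = (-4 + 0)*2 = -4*2 = -8)
j(r, X) = 11 (j(r, X) = 3 - 1*(-8) = 3 + 8 = 11)
-12*j(6, -5/10) = -12*11 = -132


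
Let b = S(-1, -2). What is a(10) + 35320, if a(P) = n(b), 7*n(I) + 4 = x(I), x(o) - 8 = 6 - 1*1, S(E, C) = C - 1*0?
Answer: 247249/7 ≈ 35321.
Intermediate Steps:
S(E, C) = C (S(E, C) = C + 0 = C)
x(o) = 13 (x(o) = 8 + (6 - 1*1) = 8 + (6 - 1) = 8 + 5 = 13)
b = -2
n(I) = 9/7 (n(I) = -4/7 + (⅐)*13 = -4/7 + 13/7 = 9/7)
a(P) = 9/7
a(10) + 35320 = 9/7 + 35320 = 247249/7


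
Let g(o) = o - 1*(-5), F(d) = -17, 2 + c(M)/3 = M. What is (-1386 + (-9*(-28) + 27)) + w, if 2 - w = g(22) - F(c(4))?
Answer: -1149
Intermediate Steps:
c(M) = -6 + 3*M
g(o) = 5 + o (g(o) = o + 5 = 5 + o)
w = -42 (w = 2 - ((5 + 22) - 1*(-17)) = 2 - (27 + 17) = 2 - 1*44 = 2 - 44 = -42)
(-1386 + (-9*(-28) + 27)) + w = (-1386 + (-9*(-28) + 27)) - 42 = (-1386 + (252 + 27)) - 42 = (-1386 + 279) - 42 = -1107 - 42 = -1149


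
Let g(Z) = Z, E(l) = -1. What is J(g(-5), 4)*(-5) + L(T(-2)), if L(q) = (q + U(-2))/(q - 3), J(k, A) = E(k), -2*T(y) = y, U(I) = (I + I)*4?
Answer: 25/2 ≈ 12.500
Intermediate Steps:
U(I) = 8*I (U(I) = (2*I)*4 = 8*I)
T(y) = -y/2
J(k, A) = -1
L(q) = (-16 + q)/(-3 + q) (L(q) = (q + 8*(-2))/(q - 3) = (q - 16)/(-3 + q) = (-16 + q)/(-3 + q))
J(g(-5), 4)*(-5) + L(T(-2)) = -1*(-5) + (-16 - ½*(-2))/(-3 - ½*(-2)) = 5 + (-16 + 1)/(-3 + 1) = 5 - 15/(-2) = 5 - ½*(-15) = 5 + 15/2 = 25/2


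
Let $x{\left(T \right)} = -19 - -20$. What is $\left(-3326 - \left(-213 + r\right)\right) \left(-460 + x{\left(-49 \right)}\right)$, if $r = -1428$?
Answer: $773415$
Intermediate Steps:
$x{\left(T \right)} = 1$ ($x{\left(T \right)} = -19 + 20 = 1$)
$\left(-3326 - \left(-213 + r\right)\right) \left(-460 + x{\left(-49 \right)}\right) = \left(-3326 + \left(213 - -1428\right)\right) \left(-460 + 1\right) = \left(-3326 + \left(213 + 1428\right)\right) \left(-459\right) = \left(-3326 + 1641\right) \left(-459\right) = \left(-1685\right) \left(-459\right) = 773415$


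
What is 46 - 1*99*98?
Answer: -9656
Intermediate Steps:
46 - 1*99*98 = 46 - 99*98 = 46 - 9702 = -9656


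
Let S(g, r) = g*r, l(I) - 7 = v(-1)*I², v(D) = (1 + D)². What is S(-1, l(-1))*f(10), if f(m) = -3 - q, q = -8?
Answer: -35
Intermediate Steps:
l(I) = 7 (l(I) = 7 + (1 - 1)²*I² = 7 + 0²*I² = 7 + 0*I² = 7 + 0 = 7)
f(m) = 5 (f(m) = -3 - 1*(-8) = -3 + 8 = 5)
S(-1, l(-1))*f(10) = -1*7*5 = -7*5 = -35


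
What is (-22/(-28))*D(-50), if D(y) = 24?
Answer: 132/7 ≈ 18.857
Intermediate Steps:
(-22/(-28))*D(-50) = -22/(-28)*24 = -22*(-1/28)*24 = (11/14)*24 = 132/7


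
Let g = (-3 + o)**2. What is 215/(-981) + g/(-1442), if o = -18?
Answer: -106093/202086 ≈ -0.52499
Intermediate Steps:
g = 441 (g = (-3 - 18)**2 = (-21)**2 = 441)
215/(-981) + g/(-1442) = 215/(-981) + 441/(-1442) = 215*(-1/981) + 441*(-1/1442) = -215/981 - 63/206 = -106093/202086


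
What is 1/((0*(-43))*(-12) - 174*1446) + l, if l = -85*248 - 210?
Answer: -5356649161/251604 ≈ -21290.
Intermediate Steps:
l = -21290 (l = -21080 - 210 = -21290)
1/((0*(-43))*(-12) - 174*1446) + l = 1/((0*(-43))*(-12) - 174*1446) - 21290 = 1/(0*(-12) - 251604) - 21290 = 1/(0 - 251604) - 21290 = 1/(-251604) - 21290 = -1/251604 - 21290 = -5356649161/251604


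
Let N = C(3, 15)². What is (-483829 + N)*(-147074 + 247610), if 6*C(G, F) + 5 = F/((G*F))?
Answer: -1313338631200/27 ≈ -4.8642e+10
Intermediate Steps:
C(G, F) = -⅚ + 1/(6*G) (C(G, F) = -⅚ + (F/((G*F)))/6 = -⅚ + (F/((F*G)))/6 = -⅚ + (F*(1/(F*G)))/6 = -⅚ + 1/(6*G))
N = 49/81 (N = ((⅙)*(1 - 5*3)/3)² = ((⅙)*(⅓)*(1 - 15))² = ((⅙)*(⅓)*(-14))² = (-7/9)² = 49/81 ≈ 0.60494)
(-483829 + N)*(-147074 + 247610) = (-483829 + 49/81)*(-147074 + 247610) = -39190100/81*100536 = -1313338631200/27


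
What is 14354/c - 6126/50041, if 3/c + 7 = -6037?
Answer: -4341335796994/150123 ≈ -2.8919e+7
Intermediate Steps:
c = -3/6044 (c = 3/(-7 - 6037) = 3/(-6044) = 3*(-1/6044) = -3/6044 ≈ -0.00049636)
14354/c - 6126/50041 = 14354/(-3/6044) - 6126/50041 = 14354*(-6044/3) - 6126*1/50041 = -86755576/3 - 6126/50041 = -4341335796994/150123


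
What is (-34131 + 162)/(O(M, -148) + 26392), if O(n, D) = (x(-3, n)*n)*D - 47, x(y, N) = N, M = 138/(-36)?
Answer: -305721/217532 ≈ -1.4054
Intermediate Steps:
M = -23/6 (M = 138*(-1/36) = -23/6 ≈ -3.8333)
O(n, D) = -47 + D*n**2 (O(n, D) = (n*n)*D - 47 = n**2*D - 47 = D*n**2 - 47 = -47 + D*n**2)
(-34131 + 162)/(O(M, -148) + 26392) = (-34131 + 162)/((-47 - 148*(-23/6)**2) + 26392) = -33969/((-47 - 148*529/36) + 26392) = -33969/((-47 - 19573/9) + 26392) = -33969/(-19996/9 + 26392) = -33969/217532/9 = -33969*9/217532 = -305721/217532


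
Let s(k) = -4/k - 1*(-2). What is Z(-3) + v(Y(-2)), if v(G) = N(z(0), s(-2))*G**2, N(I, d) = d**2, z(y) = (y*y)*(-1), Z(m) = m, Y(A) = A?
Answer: 61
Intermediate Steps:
s(k) = 2 - 4/k (s(k) = -4/k + 2 = 2 - 4/k)
z(y) = -y**2 (z(y) = y**2*(-1) = -y**2)
v(G) = 16*G**2 (v(G) = (2 - 4/(-2))**2*G**2 = (2 - 4*(-1/2))**2*G**2 = (2 + 2)**2*G**2 = 4**2*G**2 = 16*G**2)
Z(-3) + v(Y(-2)) = -3 + 16*(-2)**2 = -3 + 16*4 = -3 + 64 = 61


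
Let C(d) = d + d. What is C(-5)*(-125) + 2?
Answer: 1252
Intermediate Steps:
C(d) = 2*d
C(-5)*(-125) + 2 = (2*(-5))*(-125) + 2 = -10*(-125) + 2 = 1250 + 2 = 1252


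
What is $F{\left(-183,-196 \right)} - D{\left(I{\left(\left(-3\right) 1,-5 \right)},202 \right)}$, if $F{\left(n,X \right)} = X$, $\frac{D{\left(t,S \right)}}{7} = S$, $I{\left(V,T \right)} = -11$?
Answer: $-1610$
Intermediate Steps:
$D{\left(t,S \right)} = 7 S$
$F{\left(-183,-196 \right)} - D{\left(I{\left(\left(-3\right) 1,-5 \right)},202 \right)} = -196 - 7 \cdot 202 = -196 - 1414 = -1610$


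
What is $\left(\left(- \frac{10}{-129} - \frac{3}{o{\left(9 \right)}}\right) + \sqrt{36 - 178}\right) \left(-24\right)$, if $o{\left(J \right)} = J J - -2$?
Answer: $- \frac{3544}{3569} - 24 i \sqrt{142} \approx -0.993 - 285.99 i$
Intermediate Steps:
$o{\left(J \right)} = 2 + J^{2}$ ($o{\left(J \right)} = J^{2} + 2 = 2 + J^{2}$)
$\left(\left(- \frac{10}{-129} - \frac{3}{o{\left(9 \right)}}\right) + \sqrt{36 - 178}\right) \left(-24\right) = \left(\left(- \frac{10}{-129} - \frac{3}{2 + 9^{2}}\right) + \sqrt{36 - 178}\right) \left(-24\right) = \left(\left(\left(-10\right) \left(- \frac{1}{129}\right) - \frac{3}{2 + 81}\right) + \sqrt{-142}\right) \left(-24\right) = \left(\left(\frac{10}{129} - \frac{3}{83}\right) + i \sqrt{142}\right) \left(-24\right) = \left(\frac{443}{10707} + i \sqrt{142}\right) \left(-24\right) = - \frac{3544}{3569} - 24 i \sqrt{142}$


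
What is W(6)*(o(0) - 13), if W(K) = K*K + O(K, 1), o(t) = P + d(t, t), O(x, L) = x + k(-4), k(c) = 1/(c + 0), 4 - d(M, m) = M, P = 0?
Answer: -1503/4 ≈ -375.75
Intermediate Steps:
d(M, m) = 4 - M
k(c) = 1/c
O(x, L) = -¼ + x (O(x, L) = x + 1/(-4) = x - ¼ = -¼ + x)
o(t) = 4 - t (o(t) = 0 + (4 - t) = 4 - t)
W(K) = -¼ + K + K² (W(K) = K*K + (-¼ + K) = K² + (-¼ + K) = -¼ + K + K²)
W(6)*(o(0) - 13) = (-¼ + 6 + 6²)*((4 - 1*0) - 13) = (-¼ + 6 + 36)*((4 + 0) - 13) = 167*(4 - 13)/4 = (167/4)*(-9) = -1503/4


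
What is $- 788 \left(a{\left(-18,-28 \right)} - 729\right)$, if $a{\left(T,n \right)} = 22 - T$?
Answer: $542932$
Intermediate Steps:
$- 788 \left(a{\left(-18,-28 \right)} - 729\right) = - 788 \left(\left(22 - -18\right) - 729\right) = - 788 \left(\left(22 + 18\right) - 729\right) = - 788 \left(40 - 729\right) = \left(-788\right) \left(-689\right) = 542932$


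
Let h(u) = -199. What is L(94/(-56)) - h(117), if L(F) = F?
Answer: 5525/28 ≈ 197.32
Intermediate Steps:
L(94/(-56)) - h(117) = 94/(-56) - 1*(-199) = 94*(-1/56) + 199 = -47/28 + 199 = 5525/28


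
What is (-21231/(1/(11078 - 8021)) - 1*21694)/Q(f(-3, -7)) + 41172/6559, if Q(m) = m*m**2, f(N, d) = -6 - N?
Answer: 425843274943/177093 ≈ 2.4046e+6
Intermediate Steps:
Q(m) = m**3
(-21231/(1/(11078 - 8021)) - 1*21694)/Q(f(-3, -7)) + 41172/6559 = (-21231/(1/(11078 - 8021)) - 1*21694)/((-6 - 1*(-3))**3) + 41172/6559 = (-21231/(1/3057) - 21694)/((-6 + 3)**3) + 41172*(1/6559) = (-21231/1/3057 - 21694)/((-3)**3) + 41172/6559 = (-21231*3057 - 21694)/(-27) + 41172/6559 = (-64903167 - 21694)*(-1/27) + 41172/6559 = -64924861*(-1/27) + 41172/6559 = 64924861/27 + 41172/6559 = 425843274943/177093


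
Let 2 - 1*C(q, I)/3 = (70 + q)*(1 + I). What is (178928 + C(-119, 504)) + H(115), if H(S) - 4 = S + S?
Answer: 253403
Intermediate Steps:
H(S) = 4 + 2*S (H(S) = 4 + (S + S) = 4 + 2*S)
C(q, I) = 6 - 3*(1 + I)*(70 + q) (C(q, I) = 6 - 3*(70 + q)*(1 + I) = 6 - 3*(1 + I)*(70 + q))
(178928 + C(-119, 504)) + H(115) = (178928 + (-204 - 210*504 - 3*(-119) - 3*504*(-119))) + (4 + 2*115) = (178928 + (-204 - 105840 + 357 + 179928)) + (4 + 230) = (178928 + 74241) + 234 = 253169 + 234 = 253403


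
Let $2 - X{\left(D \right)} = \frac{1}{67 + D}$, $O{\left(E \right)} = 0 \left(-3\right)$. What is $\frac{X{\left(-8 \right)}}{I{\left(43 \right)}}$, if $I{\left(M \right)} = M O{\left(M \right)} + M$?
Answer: $\frac{117}{2537} \approx 0.046117$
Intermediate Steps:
$O{\left(E \right)} = 0$
$X{\left(D \right)} = 2 - \frac{1}{67 + D}$
$I{\left(M \right)} = M$ ($I{\left(M \right)} = M 0 + M = 0 + M = M$)
$\frac{X{\left(-8 \right)}}{I{\left(43 \right)}} = \frac{\frac{1}{67 - 8} \left(133 + 2 \left(-8\right)\right)}{43} = \frac{133 - 16}{59} \cdot \frac{1}{43} = \frac{1}{59} \cdot 117 \cdot \frac{1}{43} = \frac{117}{59} \cdot \frac{1}{43} = \frac{117}{2537}$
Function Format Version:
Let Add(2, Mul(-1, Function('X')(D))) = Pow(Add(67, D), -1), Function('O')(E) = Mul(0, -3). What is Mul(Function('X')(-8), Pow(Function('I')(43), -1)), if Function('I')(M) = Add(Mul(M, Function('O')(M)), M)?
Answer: Rational(117, 2537) ≈ 0.046117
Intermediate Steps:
Function('O')(E) = 0
Function('X')(D) = Add(2, Mul(-1, Pow(Add(67, D), -1)))
Function('I')(M) = M (Function('I')(M) = Add(Mul(M, 0), M) = Add(0, M) = M)
Mul(Function('X')(-8), Pow(Function('I')(43), -1)) = Mul(Mul(Pow(Add(67, -8), -1), Add(133, Mul(2, -8))), Pow(43, -1)) = Mul(Mul(Pow(59, -1), Add(133, -16)), Rational(1, 43)) = Mul(Mul(Rational(1, 59), 117), Rational(1, 43)) = Mul(Rational(117, 59), Rational(1, 43)) = Rational(117, 2537)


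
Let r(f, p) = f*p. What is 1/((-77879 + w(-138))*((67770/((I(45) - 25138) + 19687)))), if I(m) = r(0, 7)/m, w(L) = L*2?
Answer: 1817/1765521450 ≈ 1.0292e-6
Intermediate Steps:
w(L) = 2*L
I(m) = 0 (I(m) = (0*7)/m = 0/m = 0)
1/((-77879 + w(-138))*((67770/((I(45) - 25138) + 19687)))) = 1/((-77879 + 2*(-138))*((67770/((0 - 25138) + 19687)))) = 1/((-77879 - 276)*((67770/(-25138 + 19687)))) = 1/((-78155)*((67770/(-5451)))) = -1/(78155*(67770*(-1/5451))) = -1/(78155*(-22590/1817)) = -1/78155*(-1817/22590) = 1817/1765521450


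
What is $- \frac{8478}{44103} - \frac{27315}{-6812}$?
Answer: $\frac{382307103}{100143212} \approx 3.8176$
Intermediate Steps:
$- \frac{8478}{44103} - \frac{27315}{-6812} = \left(-8478\right) \frac{1}{44103} - - \frac{27315}{6812} = - \frac{2826}{14701} + \frac{27315}{6812} = \frac{382307103}{100143212}$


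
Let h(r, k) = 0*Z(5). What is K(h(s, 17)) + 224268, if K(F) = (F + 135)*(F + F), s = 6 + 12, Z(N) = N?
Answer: 224268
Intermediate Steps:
s = 18
h(r, k) = 0 (h(r, k) = 0*5 = 0)
K(F) = 2*F*(135 + F) (K(F) = (135 + F)*(2*F) = 2*F*(135 + F))
K(h(s, 17)) + 224268 = 2*0*(135 + 0) + 224268 = 2*0*135 + 224268 = 0 + 224268 = 224268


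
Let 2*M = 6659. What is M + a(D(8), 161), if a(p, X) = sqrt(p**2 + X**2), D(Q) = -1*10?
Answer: 6659/2 + sqrt(26021) ≈ 3490.8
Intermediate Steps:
D(Q) = -10
M = 6659/2 (M = (1/2)*6659 = 6659/2 ≈ 3329.5)
a(p, X) = sqrt(X**2 + p**2)
M + a(D(8), 161) = 6659/2 + sqrt(161**2 + (-10)**2) = 6659/2 + sqrt(25921 + 100) = 6659/2 + sqrt(26021)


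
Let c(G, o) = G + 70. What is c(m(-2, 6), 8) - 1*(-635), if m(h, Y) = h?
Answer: 703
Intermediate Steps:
c(G, o) = 70 + G
c(m(-2, 6), 8) - 1*(-635) = (70 - 2) - 1*(-635) = 68 + 635 = 703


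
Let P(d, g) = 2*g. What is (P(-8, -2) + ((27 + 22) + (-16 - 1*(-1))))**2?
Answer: 900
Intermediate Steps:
(P(-8, -2) + ((27 + 22) + (-16 - 1*(-1))))**2 = (2*(-2) + ((27 + 22) + (-16 - 1*(-1))))**2 = (-4 + (49 + (-16 + 1)))**2 = (-4 + (49 - 15))**2 = (-4 + 34)**2 = 30**2 = 900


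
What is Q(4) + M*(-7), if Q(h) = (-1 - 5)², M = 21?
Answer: -111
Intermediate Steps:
Q(h) = 36 (Q(h) = (-6)² = 36)
Q(4) + M*(-7) = 36 + 21*(-7) = 36 - 147 = -111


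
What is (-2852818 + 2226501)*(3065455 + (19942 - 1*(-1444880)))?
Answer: -2837389499809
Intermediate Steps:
(-2852818 + 2226501)*(3065455 + (19942 - 1*(-1444880))) = -626317*(3065455 + (19942 + 1444880)) = -626317*(3065455 + 1464822) = -626317*4530277 = -2837389499809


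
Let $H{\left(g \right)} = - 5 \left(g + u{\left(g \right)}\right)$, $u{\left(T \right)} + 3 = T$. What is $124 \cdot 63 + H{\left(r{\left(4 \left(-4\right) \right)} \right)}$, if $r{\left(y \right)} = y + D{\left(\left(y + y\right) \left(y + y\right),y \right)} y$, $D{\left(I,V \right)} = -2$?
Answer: $7667$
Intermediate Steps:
$r{\left(y \right)} = - y$ ($r{\left(y \right)} = y - 2 y = - y$)
$u{\left(T \right)} = -3 + T$
$H{\left(g \right)} = 15 - 10 g$ ($H{\left(g \right)} = - 5 \left(g + \left(-3 + g\right)\right) = - 5 \left(-3 + 2 g\right) = 15 - 10 g$)
$124 \cdot 63 + H{\left(r{\left(4 \left(-4\right) \right)} \right)} = 124 \cdot 63 + \left(15 - 10 \left(- 4 \left(-4\right)\right)\right) = 7812 + \left(15 - 10 \left(\left(-1\right) \left(-16\right)\right)\right) = 7812 + \left(15 - 160\right) = 7812 - 145 = 7667$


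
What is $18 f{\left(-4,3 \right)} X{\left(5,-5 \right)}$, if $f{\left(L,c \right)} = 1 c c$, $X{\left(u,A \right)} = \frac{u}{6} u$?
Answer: $675$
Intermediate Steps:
$X{\left(u,A \right)} = \frac{u^{2}}{6}$ ($X{\left(u,A \right)} = u \frac{1}{6} u = \frac{u}{6} u = \frac{u^{2}}{6}$)
$f{\left(L,c \right)} = c^{2}$ ($f{\left(L,c \right)} = c c = c^{2}$)
$18 f{\left(-4,3 \right)} X{\left(5,-5 \right)} = 18 \cdot 3^{2} \frac{5^{2}}{6} = 18 \cdot 9 \cdot \frac{1}{6} \cdot 25 = 162 \cdot \frac{25}{6} = 675$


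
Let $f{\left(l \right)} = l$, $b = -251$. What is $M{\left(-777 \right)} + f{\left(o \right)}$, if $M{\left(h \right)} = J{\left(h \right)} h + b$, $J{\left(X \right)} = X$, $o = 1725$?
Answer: $605203$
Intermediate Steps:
$M{\left(h \right)} = -251 + h^{2}$ ($M{\left(h \right)} = h h - 251 = h^{2} - 251 = -251 + h^{2}$)
$M{\left(-777 \right)} + f{\left(o \right)} = \left(-251 + \left(-777\right)^{2}\right) + 1725 = \left(-251 + 603729\right) + 1725 = 603478 + 1725 = 605203$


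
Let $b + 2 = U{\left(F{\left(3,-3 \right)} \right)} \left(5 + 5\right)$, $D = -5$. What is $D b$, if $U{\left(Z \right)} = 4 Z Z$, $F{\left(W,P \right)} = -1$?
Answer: $-190$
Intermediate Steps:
$U{\left(Z \right)} = 4 Z^{2}$
$b = 38$ ($b = -2 + 4 \left(-1\right)^{2} \left(5 + 5\right) = -2 + 4 \cdot 1 \cdot 10 = -2 + 4 \cdot 10 = -2 + 40 = 38$)
$D b = \left(-5\right) 38 = -190$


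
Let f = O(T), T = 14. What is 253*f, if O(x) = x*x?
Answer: 49588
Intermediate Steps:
O(x) = x²
f = 196 (f = 14² = 196)
253*f = 253*196 = 49588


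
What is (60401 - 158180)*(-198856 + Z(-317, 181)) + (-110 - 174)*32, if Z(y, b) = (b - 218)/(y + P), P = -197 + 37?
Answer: 3091583940083/159 ≈ 1.9444e+10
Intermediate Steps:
P = -160
Z(y, b) = (-218 + b)/(-160 + y) (Z(y, b) = (b - 218)/(y - 160) = (-218 + b)/(-160 + y))
(60401 - 158180)*(-198856 + Z(-317, 181)) + (-110 - 174)*32 = (60401 - 158180)*(-198856 + (-218 + 181)/(-160 - 317)) + (-110 - 174)*32 = -97779*(-198856 - 37/(-477)) - 284*32 = -97779*(-198856 - 1/477*(-37)) - 9088 = -97779*(-198856 + 37/477) - 9088 = -97779*(-94854275/477) - 9088 = 3091585385075/159 - 9088 = 3091583940083/159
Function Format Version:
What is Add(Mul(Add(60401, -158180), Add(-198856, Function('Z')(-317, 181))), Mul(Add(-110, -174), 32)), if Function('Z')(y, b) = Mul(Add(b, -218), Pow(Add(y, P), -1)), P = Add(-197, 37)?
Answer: Rational(3091583940083, 159) ≈ 1.9444e+10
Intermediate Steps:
P = -160
Function('Z')(y, b) = Mul(Pow(Add(-160, y), -1), Add(-218, b)) (Function('Z')(y, b) = Mul(Add(b, -218), Pow(Add(y, -160), -1)) = Mul(Add(-218, b), Pow(Add(-160, y), -1)) = Mul(Pow(Add(-160, y), -1), Add(-218, b)))
Add(Mul(Add(60401, -158180), Add(-198856, Function('Z')(-317, 181))), Mul(Add(-110, -174), 32)) = Add(Mul(Add(60401, -158180), Add(-198856, Mul(Pow(Add(-160, -317), -1), Add(-218, 181)))), Mul(Add(-110, -174), 32)) = Add(Mul(-97779, Add(-198856, Mul(Pow(-477, -1), -37))), Mul(-284, 32)) = Add(Mul(-97779, Add(-198856, Mul(Rational(-1, 477), -37))), -9088) = Add(Mul(-97779, Add(-198856, Rational(37, 477))), -9088) = Add(Mul(-97779, Rational(-94854275, 477)), -9088) = Add(Rational(3091585385075, 159), -9088) = Rational(3091583940083, 159)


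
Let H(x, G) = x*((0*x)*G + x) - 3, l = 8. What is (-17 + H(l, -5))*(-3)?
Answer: -132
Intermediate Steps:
H(x, G) = -3 + x² (H(x, G) = x*(0*G + x) - 3 = x*(0 + x) - 3 = x*x - 3 = x² - 3 = -3 + x²)
(-17 + H(l, -5))*(-3) = (-17 + (-3 + 8²))*(-3) = (-17 + (-3 + 64))*(-3) = (-17 + 61)*(-3) = 44*(-3) = -132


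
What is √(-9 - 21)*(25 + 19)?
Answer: 44*I*√30 ≈ 241.0*I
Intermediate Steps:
√(-9 - 21)*(25 + 19) = √(-30)*44 = (I*√30)*44 = 44*I*√30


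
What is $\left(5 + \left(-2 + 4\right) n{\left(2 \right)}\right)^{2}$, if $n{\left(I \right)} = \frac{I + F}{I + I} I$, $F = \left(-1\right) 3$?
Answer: $16$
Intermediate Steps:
$F = -3$
$n{\left(I \right)} = - \frac{3}{2} + \frac{I}{2}$ ($n{\left(I \right)} = \frac{I - 3}{I + I} I = \frac{-3 + I}{2 I} I = - \frac{3}{2} + \frac{I}{2}$)
$\left(5 + \left(-2 + 4\right) n{\left(2 \right)}\right)^{2} = \left(5 + \left(-2 + 4\right) \left(- \frac{3}{2} + \frac{1}{2} \cdot 2\right)\right)^{2} = \left(5 + 2 \left(- \frac{3}{2} + 1\right)\right)^{2} = \left(5 + 2 \left(- \frac{1}{2}\right)\right)^{2} = \left(5 - 1\right)^{2} = 4^{2} = 16$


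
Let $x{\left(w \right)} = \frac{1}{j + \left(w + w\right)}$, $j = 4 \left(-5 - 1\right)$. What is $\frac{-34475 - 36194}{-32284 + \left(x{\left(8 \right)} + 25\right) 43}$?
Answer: $\frac{565352}{249715} \approx 2.264$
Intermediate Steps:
$j = -24$ ($j = 4 \left(-6\right) = -24$)
$x{\left(w \right)} = \frac{1}{-24 + 2 w}$ ($x{\left(w \right)} = \frac{1}{-24 + \left(w + w\right)} = \frac{1}{-24 + 2 w}$)
$\frac{-34475 - 36194}{-32284 + \left(x{\left(8 \right)} + 25\right) 43} = \frac{-34475 - 36194}{-32284 + \left(\frac{1}{2 \left(-12 + 8\right)} + 25\right) 43} = - \frac{70669}{-32284 + \left(\frac{1}{2 \left(-4\right)} + 25\right) 43} = - \frac{70669}{-32284 + \left(\frac{1}{2} \left(- \frac{1}{4}\right) + 25\right) 43} = - \frac{70669}{-32284 + \left(- \frac{1}{8} + 25\right) 43} = - \frac{70669}{-32284 + \frac{199}{8} \cdot 43} = - \frac{70669}{-32284 + \frac{8557}{8}} = - \frac{70669}{- \frac{249715}{8}} = \left(-70669\right) \left(- \frac{8}{249715}\right) = \frac{565352}{249715}$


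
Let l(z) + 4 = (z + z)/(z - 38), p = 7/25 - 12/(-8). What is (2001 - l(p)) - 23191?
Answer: -38367668/1811 ≈ -21186.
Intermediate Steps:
p = 89/50 (p = 7*(1/25) - 12*(-⅛) = 7/25 + 3/2 = 89/50 ≈ 1.7800)
l(z) = -4 + 2*z/(-38 + z) (l(z) = -4 + (z + z)/(z - 38) = -4 + (2*z)/(-38 + z) = -4 + 2*z/(-38 + z))
(2001 - l(p)) - 23191 = (2001 - 2*(76 - 1*89/50)/(-38 + 89/50)) - 23191 = (2001 - 2*(76 - 89/50)/(-1811/50)) - 23191 = (2001 - 2*(-50)*3711/(1811*50)) - 23191 = (2001 - 1*(-7422/1811)) - 23191 = (2001 + 7422/1811) - 23191 = 3631233/1811 - 23191 = -38367668/1811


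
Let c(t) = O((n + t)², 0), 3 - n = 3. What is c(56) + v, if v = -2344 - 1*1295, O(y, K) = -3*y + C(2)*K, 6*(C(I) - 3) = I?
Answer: -13047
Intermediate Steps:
n = 0 (n = 3 - 1*3 = 3 - 3 = 0)
C(I) = 3 + I/6
O(y, K) = -3*y + 10*K/3 (O(y, K) = -3*y + (3 + (⅙)*2)*K = -3*y + (3 + ⅓)*K = -3*y + 10*K/3)
c(t) = -3*t² (c(t) = -3*(0 + t)² + (10/3)*0 = -3*t² + 0 = -3*t²)
v = -3639 (v = -2344 - 1295 = -3639)
c(56) + v = -3*56² - 3639 = -3*3136 - 3639 = -9408 - 3639 = -13047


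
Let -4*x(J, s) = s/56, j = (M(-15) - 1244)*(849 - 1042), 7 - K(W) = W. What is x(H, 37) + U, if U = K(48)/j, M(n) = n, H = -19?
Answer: -8999703/54429088 ≈ -0.16535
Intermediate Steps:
K(W) = 7 - W
j = 242987 (j = (-15 - 1244)*(849 - 1042) = -1259*(-193) = 242987)
x(J, s) = -s/224 (x(J, s) = -s/(4*56) = -s/224)
U = -41/242987 (U = (7 - 1*48)/242987 = (7 - 48)*(1/242987) = -41*1/242987 = -41/242987 ≈ -0.00016873)
x(H, 37) + U = -1/224*37 - 41/242987 = -37/224 - 41/242987 = -8999703/54429088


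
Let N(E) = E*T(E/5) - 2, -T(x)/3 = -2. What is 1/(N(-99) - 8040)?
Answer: -1/8636 ≈ -0.00011579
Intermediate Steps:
T(x) = 6 (T(x) = -3*(-2) = 6)
N(E) = -2 + 6*E (N(E) = E*6 - 2 = 6*E - 2 = -2 + 6*E)
1/(N(-99) - 8040) = 1/((-2 + 6*(-99)) - 8040) = 1/((-2 - 594) - 8040) = 1/(-596 - 8040) = 1/(-8636) = -1/8636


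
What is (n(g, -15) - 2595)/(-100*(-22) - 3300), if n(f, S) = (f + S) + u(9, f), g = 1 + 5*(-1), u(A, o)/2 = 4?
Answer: 1303/550 ≈ 2.3691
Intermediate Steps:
u(A, o) = 8 (u(A, o) = 2*4 = 8)
g = -4 (g = 1 - 5 = -4)
n(f, S) = 8 + S + f (n(f, S) = (f + S) + 8 = (S + f) + 8 = 8 + S + f)
(n(g, -15) - 2595)/(-100*(-22) - 3300) = ((8 - 15 - 4) - 2595)/(-100*(-22) - 3300) = (-11 - 2595)/(2200 - 3300) = -2606/(-1100) = -2606*(-1/1100) = 1303/550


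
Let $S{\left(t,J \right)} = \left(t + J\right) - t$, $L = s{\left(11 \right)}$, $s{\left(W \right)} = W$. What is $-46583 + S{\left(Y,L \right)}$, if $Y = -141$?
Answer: $-46572$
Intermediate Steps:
$L = 11$
$S{\left(t,J \right)} = J$ ($S{\left(t,J \right)} = \left(J + t\right) - t = J$)
$-46583 + S{\left(Y,L \right)} = -46583 + 11 = -46572$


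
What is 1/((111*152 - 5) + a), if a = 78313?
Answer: 1/95180 ≈ 1.0506e-5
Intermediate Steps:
1/((111*152 - 5) + a) = 1/((111*152 - 5) + 78313) = 1/((16872 - 5) + 78313) = 1/(16867 + 78313) = 1/95180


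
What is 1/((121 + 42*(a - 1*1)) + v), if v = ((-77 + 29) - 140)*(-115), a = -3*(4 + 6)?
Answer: 1/20439 ≈ 4.8926e-5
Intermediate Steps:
a = -30 (a = -3*10 = -30)
v = 21620 (v = (-48 - 140)*(-115) = -188*(-115) = 21620)
1/((121 + 42*(a - 1*1)) + v) = 1/((121 + 42*(-30 - 1*1)) + 21620) = 1/((121 + 42*(-30 - 1)) + 21620) = 1/((121 + 42*(-31)) + 21620) = 1/((121 - 1302) + 21620) = 1/(-1181 + 21620) = 1/20439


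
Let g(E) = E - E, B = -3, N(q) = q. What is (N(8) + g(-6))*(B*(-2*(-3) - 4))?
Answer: -48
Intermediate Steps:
g(E) = 0
(N(8) + g(-6))*(B*(-2*(-3) - 4)) = (8 + 0)*(-3*(-2*(-3) - 4)) = 8*(-3*(6 - 4)) = 8*(-3*2) = 8*(-6) = -48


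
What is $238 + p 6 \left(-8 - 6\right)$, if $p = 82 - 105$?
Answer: $2170$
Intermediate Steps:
$p = -23$
$238 + p 6 \left(-8 - 6\right) = 238 - 23 \cdot 6 \left(-8 - 6\right) = 238 - 23 \cdot 6 \left(-14\right) = 238 - -1932 = 238 + 1932 = 2170$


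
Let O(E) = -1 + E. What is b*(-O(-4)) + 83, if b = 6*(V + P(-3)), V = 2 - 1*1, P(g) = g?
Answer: 23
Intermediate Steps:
V = 1 (V = 2 - 1 = 1)
b = -12 (b = 6*(1 - 3) = 6*(-2) = -12)
b*(-O(-4)) + 83 = -(-12)*(-1 - 4) + 83 = -(-12)*(-5) + 83 = -12*5 + 83 = -60 + 83 = 23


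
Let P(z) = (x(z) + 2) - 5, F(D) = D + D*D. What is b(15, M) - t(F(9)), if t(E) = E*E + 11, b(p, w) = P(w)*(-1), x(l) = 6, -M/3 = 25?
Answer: -8114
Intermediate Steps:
M = -75 (M = -3*25 = -75)
F(D) = D + D²
P(z) = 3 (P(z) = (6 + 2) - 5 = 8 - 5 = 3)
b(p, w) = -3 (b(p, w) = 3*(-1) = -3)
t(E) = 11 + E² (t(E) = E² + 11 = 11 + E²)
b(15, M) - t(F(9)) = -3 - (11 + (9*(1 + 9))²) = -3 - (11 + (9*10)²) = -3 - (11 + 90²) = -3 - (11 + 8100) = -3 - 1*8111 = -3 - 8111 = -8114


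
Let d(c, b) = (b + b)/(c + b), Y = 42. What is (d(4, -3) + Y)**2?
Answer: 1296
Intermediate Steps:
d(c, b) = 2*b/(b + c) (d(c, b) = (2*b)/(b + c) = 2*b/(b + c))
(d(4, -3) + Y)**2 = (2*(-3)/(-3 + 4) + 42)**2 = (2*(-3)/1 + 42)**2 = (2*(-3)*1 + 42)**2 = (-6 + 42)**2 = 36**2 = 1296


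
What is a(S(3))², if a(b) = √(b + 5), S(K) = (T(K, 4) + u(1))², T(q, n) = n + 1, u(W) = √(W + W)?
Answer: 32 + 10*√2 ≈ 46.142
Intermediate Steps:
u(W) = √2*√W (u(W) = √(2*W) = √2*√W)
T(q, n) = 1 + n
S(K) = (5 + √2)² (S(K) = ((1 + 4) + √2*√1)² = (5 + √2*1)² = (5 + √2)²)
a(b) = √(5 + b)
a(S(3))² = (√(5 + (5 + √2)²))² = 5 + (5 + √2)²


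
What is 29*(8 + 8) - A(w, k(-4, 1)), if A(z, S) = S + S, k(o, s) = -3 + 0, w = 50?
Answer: 470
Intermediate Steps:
k(o, s) = -3
A(z, S) = 2*S
29*(8 + 8) - A(w, k(-4, 1)) = 29*(8 + 8) - 2*(-3) = 29*16 - 1*(-6) = 464 + 6 = 470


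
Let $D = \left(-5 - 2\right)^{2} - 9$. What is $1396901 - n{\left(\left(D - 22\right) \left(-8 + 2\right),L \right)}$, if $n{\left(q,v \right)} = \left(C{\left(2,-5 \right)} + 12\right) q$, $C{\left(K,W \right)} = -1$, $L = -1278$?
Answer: $1398089$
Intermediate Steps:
$D = 40$ ($D = \left(-7\right)^{2} - 9 = 49 - 9 = 40$)
$n{\left(q,v \right)} = 11 q$ ($n{\left(q,v \right)} = \left(-1 + 12\right) q = 11 q$)
$1396901 - n{\left(\left(D - 22\right) \left(-8 + 2\right),L \right)} = 1396901 - 11 \left(40 - 22\right) \left(-8 + 2\right) = 1396901 - 11 \cdot 18 \left(-6\right) = 1396901 - 11 \left(-108\right) = 1396901 - -1188 = 1396901 + 1188 = 1398089$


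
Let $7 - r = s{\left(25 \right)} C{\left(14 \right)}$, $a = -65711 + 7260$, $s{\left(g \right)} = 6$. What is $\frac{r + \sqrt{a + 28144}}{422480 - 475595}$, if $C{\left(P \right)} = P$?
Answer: $\frac{77}{53115} - \frac{i \sqrt{30307}}{53115} \approx 0.0014497 - 0.0032776 i$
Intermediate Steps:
$a = -58451$
$r = -77$ ($r = 7 - 6 \cdot 14 = 7 - 84 = -77$)
$\frac{r + \sqrt{a + 28144}}{422480 - 475595} = \frac{-77 + \sqrt{-58451 + 28144}}{422480 - 475595} = \frac{-77 + \sqrt{-30307}}{-53115} = \left(-77 + i \sqrt{30307}\right) \left(- \frac{1}{53115}\right) = \frac{77}{53115} - \frac{i \sqrt{30307}}{53115}$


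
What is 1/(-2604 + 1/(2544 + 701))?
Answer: -3245/8449979 ≈ -0.00038402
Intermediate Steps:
1/(-2604 + 1/(2544 + 701)) = 1/(-2604 + 1/3245) = 1/(-8449979/3245) = -3245/8449979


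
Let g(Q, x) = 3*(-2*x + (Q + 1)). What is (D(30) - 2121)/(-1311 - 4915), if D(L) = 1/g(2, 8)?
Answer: 3760/11037 ≈ 0.34067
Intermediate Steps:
g(Q, x) = 3 - 6*x + 3*Q (g(Q, x) = 3*(-2*x + (1 + Q)) = 3*(1 + Q - 2*x) = 3 - 6*x + 3*Q)
D(L) = -1/39 (D(L) = 1/(3 - 6*8 + 3*2) = 1/(3 - 48 + 6) = 1/(-39) = -1/39)
(D(30) - 2121)/(-1311 - 4915) = (-1/39 - 2121)/(-1311 - 4915) = -82720/39/(-6226) = -82720/39*(-1/6226) = 3760/11037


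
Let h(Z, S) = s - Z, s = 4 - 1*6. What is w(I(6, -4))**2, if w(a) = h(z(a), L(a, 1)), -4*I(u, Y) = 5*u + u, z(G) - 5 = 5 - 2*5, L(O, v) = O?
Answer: 4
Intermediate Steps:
s = -2 (s = 4 - 6 = -2)
z(G) = 0 (z(G) = 5 + (5 - 2*5) = 5 + (5 - 10) = 5 - 5 = 0)
I(u, Y) = -3*u/2 (I(u, Y) = -(5*u + u)/4 = -3*u/2)
h(Z, S) = -2 - Z
w(a) = -2 (w(a) = -2 - 1*0 = -2 + 0 = -2)
w(I(6, -4))**2 = (-2)**2 = 4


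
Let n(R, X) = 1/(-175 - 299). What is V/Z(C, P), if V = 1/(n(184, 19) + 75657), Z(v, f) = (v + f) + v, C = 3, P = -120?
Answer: -79/681366923 ≈ -1.1594e-7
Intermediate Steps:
Z(v, f) = f + 2*v (Z(v, f) = (f + v) + v = f + 2*v)
n(R, X) = -1/474 (n(R, X) = 1/(-474) = -1/474)
V = 474/35861417 (V = 1/(-1/474 + 75657) = 1/(35861417/474) = 474/35861417 ≈ 1.3218e-5)
V/Z(C, P) = 474/(35861417*(-120 + 2*3)) = 474/(35861417*(-120 + 6)) = (474/35861417)/(-114) = (474/35861417)*(-1/114) = -79/681366923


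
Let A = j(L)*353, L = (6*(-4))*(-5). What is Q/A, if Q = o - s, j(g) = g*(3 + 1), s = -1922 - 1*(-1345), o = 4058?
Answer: 309/11296 ≈ 0.027355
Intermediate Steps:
s = -577 (s = -1922 + 1345 = -577)
L = 120 (L = -24*(-5) = 120)
j(g) = 4*g (j(g) = g*4 = 4*g)
Q = 4635 (Q = 4058 - 1*(-577) = 4058 + 577 = 4635)
A = 169440 (A = (4*120)*353 = 480*353 = 169440)
Q/A = 4635/169440 = 4635*(1/169440) = 309/11296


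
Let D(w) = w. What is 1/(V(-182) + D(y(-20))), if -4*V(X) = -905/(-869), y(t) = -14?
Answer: -3476/49569 ≈ -0.070125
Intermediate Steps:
V(X) = -905/3476 (V(X) = -(-905)/(4*(-869)) = -(-905)*(-1)/(4*869) = -¼*905/869 = -905/3476)
1/(V(-182) + D(y(-20))) = 1/(-905/3476 - 14) = 1/(-49569/3476) = -3476/49569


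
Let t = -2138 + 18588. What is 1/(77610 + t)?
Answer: 1/94060 ≈ 1.0632e-5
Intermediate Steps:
t = 16450
1/(77610 + t) = 1/(77610 + 16450) = 1/94060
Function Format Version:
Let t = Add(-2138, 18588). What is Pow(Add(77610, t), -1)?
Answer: Rational(1, 94060) ≈ 1.0632e-5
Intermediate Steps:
t = 16450
Pow(Add(77610, t), -1) = Pow(Add(77610, 16450), -1) = Pow(94060, -1) = Rational(1, 94060)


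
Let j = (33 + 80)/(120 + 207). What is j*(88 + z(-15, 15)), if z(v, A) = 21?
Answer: 113/3 ≈ 37.667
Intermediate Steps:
j = 113/327 ≈ 0.34557
j*(88 + z(-15, 15)) = 113*(88 + 21)/327 = (113/327)*109 = 113/3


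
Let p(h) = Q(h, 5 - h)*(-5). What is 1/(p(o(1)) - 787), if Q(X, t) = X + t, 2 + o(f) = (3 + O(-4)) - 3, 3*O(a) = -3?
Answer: -1/812 ≈ -0.0012315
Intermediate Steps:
O(a) = -1 (O(a) = (⅓)*(-3) = -1)
o(f) = -3 (o(f) = -2 + ((3 - 1) - 3) = -2 + (2 - 3) = -2 - 1 = -3)
p(h) = -25 (p(h) = (h + (5 - h))*(-5) = 5*(-5) = -25)
1/(p(o(1)) - 787) = 1/(-25 - 787) = 1/(-812) = -1/812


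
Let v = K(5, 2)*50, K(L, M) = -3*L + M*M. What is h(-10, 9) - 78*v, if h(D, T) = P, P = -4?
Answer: 42896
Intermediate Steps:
K(L, M) = M**2 - 3*L (K(L, M) = -3*L + M**2 = M**2 - 3*L)
h(D, T) = -4
v = -550 (v = (2**2 - 3*5)*50 = (4 - 15)*50 = -11*50 = -550)
h(-10, 9) - 78*v = -4 - 78*(-550) = -4 + 42900 = 42896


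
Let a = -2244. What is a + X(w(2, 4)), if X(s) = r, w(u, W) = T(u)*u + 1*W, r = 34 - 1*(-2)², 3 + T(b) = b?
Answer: -2214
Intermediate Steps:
T(b) = -3 + b
r = 30 (r = 34 - 1*4 = 34 - 4 = 30)
w(u, W) = W + u*(-3 + u) (w(u, W) = (-3 + u)*u + 1*W = u*(-3 + u) + W = W + u*(-3 + u))
X(s) = 30
a + X(w(2, 4)) = -2244 + 30 = -2214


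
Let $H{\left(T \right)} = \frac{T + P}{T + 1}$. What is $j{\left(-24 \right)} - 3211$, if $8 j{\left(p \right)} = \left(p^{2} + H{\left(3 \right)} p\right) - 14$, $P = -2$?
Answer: $- \frac{6283}{2} \approx -3141.5$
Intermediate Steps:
$H{\left(T \right)} = \frac{-2 + T}{1 + T}$ ($H{\left(T \right)} = \frac{T - 2}{T + 1} = \frac{-2 + T}{1 + T}$)
$j{\left(p \right)} = - \frac{7}{4} + \frac{p^{2}}{8} + \frac{p}{32}$ ($j{\left(p \right)} = \frac{\left(p^{2} + \frac{-2 + 3}{1 + 3} p\right) - 14}{8} = \frac{\left(p^{2} + \frac{1}{4} \cdot 1 p\right) - 14}{8} = \frac{\left(p^{2} + \frac{p}{4}\right) - 14}{8} = \frac{-14 + p^{2} + \frac{p}{4}}{8} = - \frac{7}{4} + \frac{p^{2}}{8} + \frac{p}{32}$)
$j{\left(-24 \right)} - 3211 = \left(- \frac{7}{4} + \frac{\left(-24\right)^{2}}{8} + \frac{1}{32} \left(-24\right)\right) - 3211 = \left(- \frac{7}{4} + \frac{1}{8} \cdot 576 - \frac{3}{4}\right) - 3211 = \left(- \frac{7}{4} + 72 - \frac{3}{4}\right) - 3211 = \frac{139}{2} - 3211 = - \frac{6283}{2}$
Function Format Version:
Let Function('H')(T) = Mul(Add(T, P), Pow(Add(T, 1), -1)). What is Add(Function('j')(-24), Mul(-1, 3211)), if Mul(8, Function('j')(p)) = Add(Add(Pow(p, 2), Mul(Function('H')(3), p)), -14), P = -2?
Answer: Rational(-6283, 2) ≈ -3141.5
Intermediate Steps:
Function('H')(T) = Mul(Pow(Add(1, T), -1), Add(-2, T)) (Function('H')(T) = Mul(Add(T, -2), Pow(Add(T, 1), -1)) = Mul(Add(-2, T), Pow(Add(1, T), -1)) = Mul(Pow(Add(1, T), -1), Add(-2, T)))
Function('j')(p) = Add(Rational(-7, 4), Mul(Rational(1, 8), Pow(p, 2)), Mul(Rational(1, 32), p)) (Function('j')(p) = Mul(Rational(1, 8), Add(Add(Pow(p, 2), Mul(Mul(Pow(Add(1, 3), -1), Add(-2, 3)), p)), -14)) = Mul(Rational(1, 8), Add(Add(Pow(p, 2), Mul(Mul(Pow(4, -1), 1), p)), -14)) = Mul(Rational(1, 8), Add(Add(Pow(p, 2), Mul(Mul(Rational(1, 4), 1), p)), -14)) = Mul(Rational(1, 8), Add(Add(Pow(p, 2), Mul(Rational(1, 4), p)), -14)) = Mul(Rational(1, 8), Add(-14, Pow(p, 2), Mul(Rational(1, 4), p))) = Add(Rational(-7, 4), Mul(Rational(1, 8), Pow(p, 2)), Mul(Rational(1, 32), p)))
Add(Function('j')(-24), Mul(-1, 3211)) = Add(Add(Rational(-7, 4), Mul(Rational(1, 8), Pow(-24, 2)), Mul(Rational(1, 32), -24)), Mul(-1, 3211)) = Add(Add(Rational(-7, 4), Mul(Rational(1, 8), 576), Rational(-3, 4)), -3211) = Add(Add(Rational(-7, 4), 72, Rational(-3, 4)), -3211) = Add(Rational(139, 2), -3211) = Rational(-6283, 2)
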